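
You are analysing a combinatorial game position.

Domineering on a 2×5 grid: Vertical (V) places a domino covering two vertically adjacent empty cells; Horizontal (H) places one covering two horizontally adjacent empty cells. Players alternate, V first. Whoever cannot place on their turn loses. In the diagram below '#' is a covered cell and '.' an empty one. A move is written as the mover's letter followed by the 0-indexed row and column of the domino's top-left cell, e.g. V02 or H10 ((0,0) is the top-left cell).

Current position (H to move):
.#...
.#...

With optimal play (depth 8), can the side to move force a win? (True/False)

H winning at [.#.../.#...]: False

[.#.../.#...] H move#1: H02:-1/.###./.#...*, H03:-1/.#.##/.#..., H12:-1/.#.../.###., H13:-1/.#.../.#.##
[.###./.#...] V move#2: V00:-1/####./##..., V04:+1/.####/.#..#*
[.####/.#..#] H move#3: H12:-1/.####/.####*
[.####/.####] V move#4: V00:+1/#####/#####*
[#####/#####] end (terminal -1, H#5); searched .#.../.#... to 8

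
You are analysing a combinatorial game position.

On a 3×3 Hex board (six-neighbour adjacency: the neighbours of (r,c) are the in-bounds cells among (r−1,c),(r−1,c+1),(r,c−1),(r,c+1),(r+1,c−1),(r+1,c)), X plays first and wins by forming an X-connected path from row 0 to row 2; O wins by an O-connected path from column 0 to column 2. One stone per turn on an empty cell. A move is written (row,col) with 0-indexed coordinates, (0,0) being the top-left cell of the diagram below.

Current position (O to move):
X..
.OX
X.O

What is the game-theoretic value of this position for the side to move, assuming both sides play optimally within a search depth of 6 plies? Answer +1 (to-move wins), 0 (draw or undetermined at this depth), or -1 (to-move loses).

p1 O@[X../.OX/X.O]: (0,1)[XO./.OX/X.O]-1 (0,2)[X.O/.OX/X.O]-1 (1,0)[X../OOX/X.O]+1* (2,1)[X../.OX/XOO]-1
p2 X@[X../OOX/X.O]: (0,1)[XX./OOX/X.O]-1* (0,2)[X.X/OOX/X.O]-1 (2,1)[X../OOX/XXO]-1
p3 O@[XX./OOX/X.O]: (0,2)[XXO/OOX/X.O]+1* (2,1)[XX./OOX/XOO]+1
p4 X@[XXO/OOX/X.O] terminal -1; root [X../.OX/X.O] d6

value(X../.OX/X.O, O) = +1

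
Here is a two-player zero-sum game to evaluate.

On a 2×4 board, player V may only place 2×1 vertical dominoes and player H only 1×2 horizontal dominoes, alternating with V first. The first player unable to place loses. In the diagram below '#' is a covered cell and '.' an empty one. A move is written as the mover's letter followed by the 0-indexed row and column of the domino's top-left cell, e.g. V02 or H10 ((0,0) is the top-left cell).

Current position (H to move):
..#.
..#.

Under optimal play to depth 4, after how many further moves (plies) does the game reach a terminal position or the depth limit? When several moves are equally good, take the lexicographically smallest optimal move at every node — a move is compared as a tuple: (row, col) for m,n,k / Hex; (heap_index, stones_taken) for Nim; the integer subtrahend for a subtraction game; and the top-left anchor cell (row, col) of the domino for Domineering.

[..#./..#.] H move#1: H00:+1/###./..#.*, H10:+1/..#./###.
[###./..#.] V move#2: V03:-1/####/..##*
[####/..##] H move#3: H10:+1/####/####*
[####/####] end (terminal -1, V#4); searched ..#./..#. to 4

PV length from [..#./..#.]: 3 plies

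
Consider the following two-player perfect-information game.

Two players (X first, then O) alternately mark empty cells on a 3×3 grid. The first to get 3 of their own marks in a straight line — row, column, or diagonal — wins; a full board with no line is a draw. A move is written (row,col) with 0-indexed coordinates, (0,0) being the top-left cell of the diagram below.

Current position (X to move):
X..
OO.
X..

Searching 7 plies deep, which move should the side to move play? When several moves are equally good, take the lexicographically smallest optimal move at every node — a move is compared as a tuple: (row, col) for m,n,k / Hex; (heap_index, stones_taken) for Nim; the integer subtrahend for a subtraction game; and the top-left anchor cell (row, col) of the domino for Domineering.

ply 1, X at X../OO./X.. | (0,1)=-1→XX./OO./X..; (0,2)=-1→X.X/OO./X..; (1,2)=+0→X../OOX/X..*; (2,1)=-1→X../OO./XX.; (2,2)=-1→X../OO./X.X
ply 2, O at X../OOX/X.. | (0,1)=+0→XO./OOX/X..*; (0,2)=+0→X.O/OOX/X..; (2,1)=+0→X../OOX/XO.; (2,2)=+0→X../OOX/X.O
ply 3, X at XO./OOX/X.. | (0,2)=-1→XOX/OOX/X..; (2,1)=+0→XO./OOX/XX.*; (2,2)=-1→XO./OOX/X.X
ply 4, O at XO./OOX/XX. | (0,2)=-1→XOO/OOX/XX.; (2,2)=+0→XO./OOX/XXO*
ply 5, X at XO./OOX/XXO | (0,2)=+0→XOX/OOX/XXO*
ply 6: XOX/OOX/XXO is terminal +0 (O); from X../OO./X.. depth 7

X's best at [X../OO./X..]: (1,2)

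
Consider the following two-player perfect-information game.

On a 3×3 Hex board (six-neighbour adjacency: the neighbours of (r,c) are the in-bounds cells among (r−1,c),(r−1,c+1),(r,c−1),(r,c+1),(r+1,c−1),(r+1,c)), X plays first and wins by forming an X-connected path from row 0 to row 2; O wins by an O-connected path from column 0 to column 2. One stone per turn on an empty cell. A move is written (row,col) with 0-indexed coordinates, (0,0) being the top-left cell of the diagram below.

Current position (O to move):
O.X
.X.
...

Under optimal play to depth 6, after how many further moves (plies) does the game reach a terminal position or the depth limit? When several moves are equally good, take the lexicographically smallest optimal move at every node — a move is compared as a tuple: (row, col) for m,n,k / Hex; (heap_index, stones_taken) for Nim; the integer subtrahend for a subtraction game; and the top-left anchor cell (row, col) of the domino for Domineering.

PV length from [O.X/.X./...]: 4 plies

[O.X/.X./...] O move#1: (0,1):-1/OOX/.X./...*, (1,0):-1/O.X/OX./..., (1,2):-1/O.X/.XO/..., (2,0):-1/O.X/.X./O.., (2,1):-1/O.X/.X./.O., (2,2):-1/O.X/.X./..O
[OOX/.X./...] X move#2: (1,0):+1/OOX/XX./...*, (1,2):+1/OOX/.XX/..., (2,0):+1/OOX/.X./X.., (2,1):+1/OOX/.X./.X., (2,2):+1/OOX/.X./..X
[OOX/XX./...] O move#3: (1,2):-1/OOX/XXO/...*, (2,0):-1/OOX/XX./O.., (2,1):-1/OOX/XX./.O., (2,2):-1/OOX/XX./..O
[OOX/XXO/...] X move#4: (2,0):+1/OOX/XXO/X..*, (2,1):+1/OOX/XXO/.X., (2,2):+1/OOX/XXO/..X
[OOX/XXO/X..] end (terminal -1, O#5); searched O.X/.X./... to 6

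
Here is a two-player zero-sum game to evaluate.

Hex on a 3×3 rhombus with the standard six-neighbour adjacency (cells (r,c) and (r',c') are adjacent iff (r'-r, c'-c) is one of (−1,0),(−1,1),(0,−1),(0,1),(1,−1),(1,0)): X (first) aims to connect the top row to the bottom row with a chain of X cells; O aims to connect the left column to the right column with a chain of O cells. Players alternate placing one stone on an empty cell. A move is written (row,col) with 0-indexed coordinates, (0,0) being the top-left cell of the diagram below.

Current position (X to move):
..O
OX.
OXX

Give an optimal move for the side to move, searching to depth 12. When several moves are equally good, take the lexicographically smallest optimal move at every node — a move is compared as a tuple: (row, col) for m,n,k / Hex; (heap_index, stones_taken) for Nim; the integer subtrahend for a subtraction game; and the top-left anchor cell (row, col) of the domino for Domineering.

p1 X@[..O/OX./OXX]: (0,0)[X.O/OX./OXX]-1 (0,1)[.XO/OX./OXX]+1* (1,2)[..O/OXX/OXX]-1
p2 O@[.XO/OX./OXX] terminal -1; root [..O/OX./OXX] d12

X's best at [..O/OX./OXX]: (0,1)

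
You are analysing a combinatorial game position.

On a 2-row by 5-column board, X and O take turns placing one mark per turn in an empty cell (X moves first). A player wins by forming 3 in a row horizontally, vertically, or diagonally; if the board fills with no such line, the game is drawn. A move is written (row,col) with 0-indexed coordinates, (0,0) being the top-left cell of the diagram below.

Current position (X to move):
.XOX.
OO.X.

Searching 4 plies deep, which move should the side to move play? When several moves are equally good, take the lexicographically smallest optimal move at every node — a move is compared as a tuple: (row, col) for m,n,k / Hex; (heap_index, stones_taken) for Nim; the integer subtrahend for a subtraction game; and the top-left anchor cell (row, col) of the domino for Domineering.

[.XOX./OO.X.] X move#1: (0,0):-1/XXOX./OO.X., (0,4):-1/.XOXX/OO.X., (1,2):+0/.XOX./OOXX.*, (1,4):-1/.XOX./OO.XX
[.XOX./OOXX.] O move#2: (0,0):-1/OXOX./OOXX., (0,4):-1/.XOXO/OOXX., (1,4):+0/.XOX./OOXXO*
[.XOX./OOXXO] X move#3: (0,0):+0/XXOX./OOXXO*, (0,4):+0/.XOXX/OOXXO
[XXOX./OOXXO] O move#4: (0,4):+0/XXOXO/OOXXO*
[XXOXO/OOXXO] end (terminal +0, X#5); searched .XOX./OO.X. to 4

X's best at [.XOX./OO.X.]: (1,2)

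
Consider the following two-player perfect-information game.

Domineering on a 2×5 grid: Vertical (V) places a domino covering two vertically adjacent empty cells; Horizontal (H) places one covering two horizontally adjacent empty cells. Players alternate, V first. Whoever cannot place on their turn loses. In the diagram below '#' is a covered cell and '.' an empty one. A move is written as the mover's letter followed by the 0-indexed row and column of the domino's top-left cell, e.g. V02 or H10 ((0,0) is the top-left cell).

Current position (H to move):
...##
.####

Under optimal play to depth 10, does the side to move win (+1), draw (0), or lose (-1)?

value(...##/.####, H) = +1

p1 H@[...##/.####]: H00[##.##/.####]+1* H01[.####/.####]-1
p2 V@[##.##/.####] terminal -1; root [...##/.####] d10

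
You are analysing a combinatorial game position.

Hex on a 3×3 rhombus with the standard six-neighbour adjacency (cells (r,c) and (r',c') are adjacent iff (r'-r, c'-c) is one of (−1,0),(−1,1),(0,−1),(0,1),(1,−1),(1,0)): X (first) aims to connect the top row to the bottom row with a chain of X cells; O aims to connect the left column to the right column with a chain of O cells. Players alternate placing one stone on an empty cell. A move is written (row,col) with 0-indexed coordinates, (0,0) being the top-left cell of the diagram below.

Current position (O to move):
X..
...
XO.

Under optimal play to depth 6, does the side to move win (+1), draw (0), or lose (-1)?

value(X../.../XO., O) = -1

p1 O@[X../.../XO.]: (0,1)[XO./.../XO.]-1* (0,2)[X.O/.../XO.]-1 (1,0)[X../O../XO.]-1 (1,1)[X../.O./XO.]-1 (1,2)[X../..O/XO.]-1 (2,2)[X../.../XOO]-1
p2 X@[XO./.../XO.]: (0,2)[XOX/.../XO.]+1* (1,0)[XO./X../XO.]+1 (1,1)[XO./.X./XO.]+1 (1,2)[XO./..X/XO.]+1 (2,2)[XO./.../XOX]+1
p3 O@[XOX/.../XO.]: (1,0)[XOX/O../XO.]-1* (1,1)[XOX/.O./XO.]-1 (1,2)[XOX/..O/XO.]-1 (2,2)[XOX/.../XOO]-1
p4 X@[XOX/O../XO.]: (1,1)[XOX/OX./XO.]+1* (1,2)[XOX/O.X/XO.]+1 (2,2)[XOX/O../XOX]+1
p5 O@[XOX/OX./XO.] terminal -1; root [X../.../XO.] d6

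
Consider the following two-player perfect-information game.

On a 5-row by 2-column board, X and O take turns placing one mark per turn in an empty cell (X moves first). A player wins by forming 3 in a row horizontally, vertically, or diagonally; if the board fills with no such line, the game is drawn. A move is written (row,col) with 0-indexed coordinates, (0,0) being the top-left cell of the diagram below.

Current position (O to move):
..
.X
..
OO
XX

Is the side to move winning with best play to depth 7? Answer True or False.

O winning at [../.X/../OO/XX]: False

p1 O@[../.X/../OO/XX]: (0,0)[O./.X/../OO/XX]+0* (0,1)[.O/.X/../OO/XX]+0 (1,0)[../OX/../OO/XX]+0 (2,0)[../.X/O./OO/XX]+0 (2,1)[../.X/.O/OO/XX]+0
p2 X@[O./.X/../OO/XX]: (0,1)[OX/.X/../OO/XX]+0* (1,0)[O./XX/../OO/XX]+0 (2,0)[O./.X/X./OO/XX]+0 (2,1)[O./.X/.X/OO/XX]+0
p3 O@[OX/.X/../OO/XX]: (1,0)[OX/OX/../OO/XX]-1 (2,0)[OX/.X/O./OO/XX]-1 (2,1)[OX/.X/.O/OO/XX]+0*
p4 X@[OX/.X/.O/OO/XX]: (1,0)[OX/XX/.O/OO/XX]+0* (2,0)[OX/.X/XO/OO/XX]+0
p5 O@[OX/XX/.O/OO/XX]: (2,0)[OX/XX/OO/OO/XX]+0*
p6 X@[OX/XX/OO/OO/XX] terminal +0; root [../.X/../OO/XX] d7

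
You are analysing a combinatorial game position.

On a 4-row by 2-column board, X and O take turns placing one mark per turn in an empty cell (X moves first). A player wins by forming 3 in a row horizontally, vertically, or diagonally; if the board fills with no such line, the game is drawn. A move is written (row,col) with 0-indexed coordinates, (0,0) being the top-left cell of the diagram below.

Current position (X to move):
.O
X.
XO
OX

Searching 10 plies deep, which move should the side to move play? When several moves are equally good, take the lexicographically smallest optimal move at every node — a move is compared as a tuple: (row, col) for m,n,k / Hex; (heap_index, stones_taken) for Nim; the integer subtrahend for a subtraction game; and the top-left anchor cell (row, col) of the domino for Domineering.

ply 1, X at .O/X./XO/OX | (0,0)=+1→XO/X./XO/OX*; (1,1)=+0→.O/XX/XO/OX
ply 2: XO/X./XO/OX is terminal -1 (O); from .O/X./XO/OX depth 10

X's best at [.O/X./XO/OX]: (0,0)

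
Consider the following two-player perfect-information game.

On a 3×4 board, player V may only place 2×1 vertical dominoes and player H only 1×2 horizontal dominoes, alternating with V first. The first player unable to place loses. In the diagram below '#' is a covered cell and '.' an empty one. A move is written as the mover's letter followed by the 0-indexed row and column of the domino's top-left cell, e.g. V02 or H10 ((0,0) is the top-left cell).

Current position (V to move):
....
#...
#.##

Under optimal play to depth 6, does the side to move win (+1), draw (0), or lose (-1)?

value(..../#.../#.##, V) = +1

[..../#.../#.##] V move#1: V01:-1/.#../##../#.##, V02:+1/..#./#.#./#.##*, V03:-1/...#/#..#/#.##, V11:-1/..../##../####
[..#./#.#./#.##] H move#2: H00:-1/###./#.#./#.##*
[###./#.#./#.##] V move#3: V03:+1/####/#.##/#.##*, V11:+1/###./###./####
[####/#.##/#.##] end (terminal -1, H#4); searched ..../#.../#.## to 6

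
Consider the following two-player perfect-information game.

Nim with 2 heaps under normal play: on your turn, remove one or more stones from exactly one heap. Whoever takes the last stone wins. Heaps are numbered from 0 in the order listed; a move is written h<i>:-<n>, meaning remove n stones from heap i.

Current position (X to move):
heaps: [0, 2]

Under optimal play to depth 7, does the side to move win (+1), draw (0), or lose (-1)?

ply 1, X at (0,2) | h1:-1=-1→(0,1); h1:-2=+1→(0,0)*
ply 2: (0,0) is terminal -1 (O); from (0,2) depth 7

value((0,2), X) = +1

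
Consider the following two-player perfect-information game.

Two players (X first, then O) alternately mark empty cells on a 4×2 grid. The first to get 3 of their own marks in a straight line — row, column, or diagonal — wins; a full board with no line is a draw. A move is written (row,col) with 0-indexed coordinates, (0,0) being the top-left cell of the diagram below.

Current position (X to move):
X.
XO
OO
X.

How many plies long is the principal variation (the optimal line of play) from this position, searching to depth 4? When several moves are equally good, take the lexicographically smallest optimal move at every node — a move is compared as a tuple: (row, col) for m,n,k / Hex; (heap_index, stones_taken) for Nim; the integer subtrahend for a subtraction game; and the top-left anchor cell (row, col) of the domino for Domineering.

ply 1, X at X./XO/OO/X. | (0,1)=-1→XX/XO/OO/X.*; (3,1)=-1→X./XO/OO/XX
ply 2, O at XX/XO/OO/X. | (3,1)=+1→XX/XO/OO/XO*
ply 3: XX/XO/OO/XO is terminal -1 (X); from X./XO/OO/X. depth 4

PV length from [X./XO/OO/X.]: 2 plies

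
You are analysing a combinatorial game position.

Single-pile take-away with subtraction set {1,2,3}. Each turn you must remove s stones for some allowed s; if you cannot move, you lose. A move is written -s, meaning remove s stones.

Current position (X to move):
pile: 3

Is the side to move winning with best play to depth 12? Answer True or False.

p1 X@[3]: -1[2]-1 -2[1]-1 -3[0]+1*
p2 O@[0] terminal -1; root [3] d12

X winning at [3]: True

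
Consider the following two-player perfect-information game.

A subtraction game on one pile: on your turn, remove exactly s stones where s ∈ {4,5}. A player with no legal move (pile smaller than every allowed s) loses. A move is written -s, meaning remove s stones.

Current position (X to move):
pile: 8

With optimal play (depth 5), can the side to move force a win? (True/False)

ply 1, X at 8 | -4=-1→4; -5=+1→3*
ply 2: 3 is terminal -1 (O); from 8 depth 5

X winning at [8]: True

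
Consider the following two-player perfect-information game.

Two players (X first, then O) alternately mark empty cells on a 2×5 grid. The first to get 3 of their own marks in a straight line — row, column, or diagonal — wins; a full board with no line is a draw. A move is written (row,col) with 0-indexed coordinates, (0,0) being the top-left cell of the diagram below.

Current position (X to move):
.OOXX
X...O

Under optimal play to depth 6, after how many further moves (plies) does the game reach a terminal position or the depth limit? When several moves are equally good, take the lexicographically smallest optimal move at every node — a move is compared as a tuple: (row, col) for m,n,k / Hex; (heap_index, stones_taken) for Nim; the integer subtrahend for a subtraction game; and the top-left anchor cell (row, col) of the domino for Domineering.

PV length from [.OOXX/X...O]: 4 plies

ply 1, X at .OOXX/X...O | (0,0)=+0→XOOXX/X...O*; (1,1)=-1→.OOXX/XX..O; (1,2)=-1→.OOXX/X.X.O; (1,3)=-1→.OOXX/X..XO
ply 2, O at XOOXX/X...O | (1,1)=+0→XOOXX/XO..O*; (1,2)=+0→XOOXX/X.O.O; (1,3)=+0→XOOXX/X..OO
ply 3, X at XOOXX/XO..O | (1,2)=+0→XOOXX/XOX.O*; (1,3)=+0→XOOXX/XO.XO
ply 4, O at XOOXX/XOX.O | (1,3)=+0→XOOXX/XOXOO*
ply 5: XOOXX/XOXOO is terminal +0 (X); from .OOXX/X...O depth 6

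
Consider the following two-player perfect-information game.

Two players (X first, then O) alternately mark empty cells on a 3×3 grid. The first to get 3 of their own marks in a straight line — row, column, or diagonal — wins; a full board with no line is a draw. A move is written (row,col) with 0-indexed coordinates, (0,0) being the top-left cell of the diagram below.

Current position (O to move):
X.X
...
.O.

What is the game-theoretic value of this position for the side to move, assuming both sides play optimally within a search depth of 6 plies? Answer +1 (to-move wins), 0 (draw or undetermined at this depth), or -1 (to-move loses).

value(X.X/.../.O., O) = -1

ply 1, O at X.X/.../.O. | (0,1)=-1→XOX/.../.O.*; (1,0)=-1→X.X/O../.O.; (1,1)=-1→X.X/.O./.O.; (1,2)=-1→X.X/..O/.O.; (2,0)=-1→X.X/.../OO.; (2,2)=-1→X.X/.../.OO
ply 2, X at XOX/.../.O. | (1,0)=-1→XOX/X../.O.; (1,1)=+1→XOX/.X./.O.*; (1,2)=-1→XOX/..X/.O.; (2,0)=-1→XOX/.../XO.; (2,2)=-1→XOX/.../.OX
ply 3, O at XOX/.X./.O. | (1,0)=-1→XOX/OX./.O.*; (1,2)=-1→XOX/.XO/.O.; (2,0)=-1→XOX/.X./OO.; (2,2)=-1→XOX/.X./.OO
ply 4, X at XOX/OX./.O. | (1,2)=+1→XOX/OXX/.O.*; (2,0)=+1→XOX/OX./XO.; (2,2)=+1→XOX/OX./.OX
ply 5, O at XOX/OXX/.O. | (2,0)=-1→XOX/OXX/OO.*; (2,2)=-1→XOX/OXX/.OO
ply 6, X at XOX/OXX/OO. | (2,2)=+1→XOX/OXX/OOX*
ply 7: XOX/OXX/OOX is terminal -1 (O); from X.X/.../.O. depth 6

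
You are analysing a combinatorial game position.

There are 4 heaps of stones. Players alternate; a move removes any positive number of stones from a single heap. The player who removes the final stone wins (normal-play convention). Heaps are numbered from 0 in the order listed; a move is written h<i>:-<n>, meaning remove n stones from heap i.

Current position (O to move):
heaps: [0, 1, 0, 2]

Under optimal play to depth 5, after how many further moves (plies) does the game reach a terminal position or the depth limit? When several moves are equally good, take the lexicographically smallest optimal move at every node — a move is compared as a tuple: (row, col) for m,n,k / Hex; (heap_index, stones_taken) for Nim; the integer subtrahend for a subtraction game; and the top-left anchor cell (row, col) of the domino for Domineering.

p1 O@[(0,1,0,2)]: h1:-1[(0,0,0,2)]-1 h3:-1[(0,1,0,1)]+1* h3:-2[(0,1,0,0)]-1
p2 X@[(0,1,0,1)]: h1:-1[(0,0,0,1)]-1* h3:-1[(0,1,0,0)]-1
p3 O@[(0,0,0,1)]: h3:-1[(0,0,0,0)]+1*
p4 X@[(0,0,0,0)] terminal -1; root [(0,1,0,2)] d5

PV length from [(0,1,0,2)]: 3 plies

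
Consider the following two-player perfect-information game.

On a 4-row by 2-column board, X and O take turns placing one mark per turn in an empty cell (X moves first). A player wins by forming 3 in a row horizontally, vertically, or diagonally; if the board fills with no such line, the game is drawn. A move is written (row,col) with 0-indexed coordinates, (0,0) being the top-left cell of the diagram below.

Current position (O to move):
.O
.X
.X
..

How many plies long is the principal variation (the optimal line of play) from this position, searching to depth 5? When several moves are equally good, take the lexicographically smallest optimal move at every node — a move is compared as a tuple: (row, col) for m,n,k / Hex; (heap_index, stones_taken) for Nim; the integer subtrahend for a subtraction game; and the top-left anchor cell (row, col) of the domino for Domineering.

PV length from [.O/.X/.X/..]: 5 plies

ply 1, O at .O/.X/.X/.. | (0,0)=-1→OO/.X/.X/..; (1,0)=-1→.O/OX/.X/..; (2,0)=-1→.O/.X/OX/..; (3,0)=-1→.O/.X/.X/O.; (3,1)=+0→.O/.X/.X/.O*
ply 2, X at .O/.X/.X/.O | (0,0)=+0→XO/.X/.X/.O*; (1,0)=+0→.O/XX/.X/.O; (2,0)=+0→.O/.X/XX/.O; (3,0)=+0→.O/.X/.X/XO
ply 3, O at XO/.X/.X/.O | (1,0)=+0→XO/OX/.X/.O*; (2,0)=+0→XO/.X/OX/.O; (3,0)=+0→XO/.X/.X/OO
ply 4, X at XO/OX/.X/.O | (2,0)=+0→XO/OX/XX/.O*; (3,0)=+0→XO/OX/.X/XO
ply 5, O at XO/OX/XX/.O | (3,0)=+0→XO/OX/XX/OO*
ply 6: XO/OX/XX/OO is terminal +0 (X); from .O/.X/.X/.. depth 5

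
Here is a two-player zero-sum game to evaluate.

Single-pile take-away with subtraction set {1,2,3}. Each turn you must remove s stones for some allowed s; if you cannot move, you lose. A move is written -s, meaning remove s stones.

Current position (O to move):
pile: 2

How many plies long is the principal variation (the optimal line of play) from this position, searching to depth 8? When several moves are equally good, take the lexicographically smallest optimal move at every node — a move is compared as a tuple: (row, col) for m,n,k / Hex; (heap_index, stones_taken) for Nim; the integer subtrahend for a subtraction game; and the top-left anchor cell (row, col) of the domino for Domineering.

PV length from [2]: 1 ply

ply 1, O at 2 | -1=-1→1; -2=+1→0*
ply 2: 0 is terminal -1 (X); from 2 depth 8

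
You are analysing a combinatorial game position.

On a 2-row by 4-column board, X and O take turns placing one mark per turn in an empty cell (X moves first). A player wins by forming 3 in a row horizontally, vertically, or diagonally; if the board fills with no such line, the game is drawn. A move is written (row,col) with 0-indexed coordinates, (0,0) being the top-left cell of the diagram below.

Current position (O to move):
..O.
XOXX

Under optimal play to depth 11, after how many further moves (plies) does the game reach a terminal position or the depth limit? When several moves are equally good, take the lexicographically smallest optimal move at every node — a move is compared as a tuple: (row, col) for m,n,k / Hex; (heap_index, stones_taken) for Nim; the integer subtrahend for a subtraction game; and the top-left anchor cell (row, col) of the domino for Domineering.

[..O./XOXX] O move#1: (0,0):+0/O.O./XOXX, (0,1):+1/.OO./XOXX*, (0,3):+0/..OO/XOXX
[.OO./XOXX] X move#2: (0,0):-1/XOO./XOXX*, (0,3):-1/.OOX/XOXX
[XOO./XOXX] O move#3: (0,3):+1/XOOO/XOXX*
[XOOO/XOXX] end (terminal -1, X#4); searched ..O./XOXX to 11

PV length from [..O./XOXX]: 3 plies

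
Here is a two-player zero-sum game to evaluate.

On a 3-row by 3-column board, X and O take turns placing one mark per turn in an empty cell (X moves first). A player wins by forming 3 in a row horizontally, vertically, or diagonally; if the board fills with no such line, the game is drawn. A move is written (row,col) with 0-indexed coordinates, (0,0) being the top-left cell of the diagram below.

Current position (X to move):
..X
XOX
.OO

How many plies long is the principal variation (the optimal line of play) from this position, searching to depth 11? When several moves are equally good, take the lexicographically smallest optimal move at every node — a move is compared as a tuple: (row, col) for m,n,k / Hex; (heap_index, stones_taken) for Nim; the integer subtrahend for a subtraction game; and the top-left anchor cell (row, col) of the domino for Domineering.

p1 X@[..X/XOX/.OO]: (0,0)[X.X/XOX/.OO]-1* (0,1)[.XX/XOX/.OO]-1 (2,0)[..X/XOX/XOO]-1
p2 O@[X.X/XOX/.OO]: (0,1)[XOX/XOX/.OO]+1* (2,0)[X.X/XOX/OOO]+1
p3 X@[XOX/XOX/.OO] terminal -1; root [..X/XOX/.OO] d11

PV length from [..X/XOX/.OO]: 2 plies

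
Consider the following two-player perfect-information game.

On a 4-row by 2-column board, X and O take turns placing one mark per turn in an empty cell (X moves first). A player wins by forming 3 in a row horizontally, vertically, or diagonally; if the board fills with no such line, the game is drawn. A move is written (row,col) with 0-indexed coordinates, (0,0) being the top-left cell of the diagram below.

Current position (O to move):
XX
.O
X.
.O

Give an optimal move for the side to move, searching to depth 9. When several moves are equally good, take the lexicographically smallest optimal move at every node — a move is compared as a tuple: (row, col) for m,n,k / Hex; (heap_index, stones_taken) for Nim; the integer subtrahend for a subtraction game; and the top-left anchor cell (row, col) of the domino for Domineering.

p1 O@[XX/.O/X./.O]: (1,0)[XX/OO/X./.O]+0 (2,1)[XX/.O/XO/.O]+1* (3,0)[XX/.O/X./OO]-1
p2 X@[XX/.O/XO/.O] terminal -1; root [XX/.O/X./.O] d9

O's best at [XX/.O/X./.O]: (2,1)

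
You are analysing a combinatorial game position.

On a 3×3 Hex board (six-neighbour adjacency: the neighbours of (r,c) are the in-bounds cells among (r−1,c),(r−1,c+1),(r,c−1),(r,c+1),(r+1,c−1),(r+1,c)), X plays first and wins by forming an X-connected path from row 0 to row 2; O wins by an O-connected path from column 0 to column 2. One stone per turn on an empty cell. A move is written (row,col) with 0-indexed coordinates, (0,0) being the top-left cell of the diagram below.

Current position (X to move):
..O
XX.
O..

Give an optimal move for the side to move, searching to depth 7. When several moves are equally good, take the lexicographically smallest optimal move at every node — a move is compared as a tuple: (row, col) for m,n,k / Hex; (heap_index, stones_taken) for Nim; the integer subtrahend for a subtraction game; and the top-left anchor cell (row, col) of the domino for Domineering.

X's best at [..O/XX./O..]: (1,2)

ply 1, X at ..O/XX./O.. | (0,0)=-1→X.O/XX./O..; (0,1)=-1→.XO/XX./O..; (1,2)=+1→..O/XXX/O..*; (2,1)=+1→..O/XX./OX.; (2,2)=+1→..O/XX./O.X
ply 2, O at ..O/XXX/O.. | (0,0)=-1→O.O/XXX/O..*; (0,1)=-1→.OO/XXX/O..; (2,1)=-1→..O/XXX/OO.; (2,2)=-1→..O/XXX/O.O
ply 3, X at O.O/XXX/O.. | (0,1)=+1→OXO/XXX/O..*; (2,1)=-1→O.O/XXX/OX.; (2,2)=-1→O.O/XXX/O.X
ply 4, O at OXO/XXX/O.. | (2,1)=-1→OXO/XXX/OO.*; (2,2)=-1→OXO/XXX/O.O
ply 5, X at OXO/XXX/OO. | (2,2)=+1→OXO/XXX/OOX*
ply 6: OXO/XXX/OOX is terminal -1 (O); from ..O/XX./O.. depth 7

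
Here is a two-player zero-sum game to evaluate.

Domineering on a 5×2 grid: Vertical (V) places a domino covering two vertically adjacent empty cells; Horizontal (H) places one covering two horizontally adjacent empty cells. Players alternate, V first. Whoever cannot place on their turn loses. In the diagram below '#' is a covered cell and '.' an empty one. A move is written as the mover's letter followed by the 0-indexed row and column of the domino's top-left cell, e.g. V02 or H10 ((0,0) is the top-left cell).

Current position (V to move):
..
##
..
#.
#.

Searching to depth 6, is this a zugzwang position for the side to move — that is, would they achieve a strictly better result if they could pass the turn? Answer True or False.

zugzwang(../##/../#./#., V) = False

[../##/../#./#.] V move#1: V21:-1/../##/.#/##/#.*, V31:-1/../##/../##/##
[../##/.#/##/#.] H move#2: H00:+1/##/##/.#/##/#.*
[##/##/.#/##/#.] end (terminal -1, V#3); searched ../##/../#./#. to 6
if V skipped the turn, H would face:
~ [../##/../#./#.] H move#1: H00:-1/##/##/../#./#., H20:+1/../##/##/#./#.*
~ [../##/##/#./#.] V move#2: V31:-1/../##/##/##/##*
~ [../##/##/##/##] H move#3: H00:+1/##/##/##/##/##*
~ [##/##/##/##/##] end (terminal -1, V#4); searched ../##/../#./#. to 6
compare (V): move=-1 vs pass=-1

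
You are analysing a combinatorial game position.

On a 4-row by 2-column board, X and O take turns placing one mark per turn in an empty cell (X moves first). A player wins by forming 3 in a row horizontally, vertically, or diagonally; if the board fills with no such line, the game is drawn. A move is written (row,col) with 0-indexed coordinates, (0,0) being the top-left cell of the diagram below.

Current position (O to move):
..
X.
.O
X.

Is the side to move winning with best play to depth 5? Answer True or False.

ply 1, O at ../X./.O/X. | (0,0)=-1→O./X./.O/X.; (0,1)=-1→.O/X./.O/X.; (1,1)=-1→../XO/.O/X.; (2,0)=+0→../X./OO/X.*; (3,1)=-1→../X./.O/XO
ply 2, X at ../X./OO/X. | (0,0)=-1→X./X./OO/X.; (0,1)=+0→.X/X./OO/X.*; (1,1)=+0→../XX/OO/X.; (3,1)=+0→../X./OO/XX
ply 3, O at .X/X./OO/X. | (0,0)=+0→OX/X./OO/X.*; (1,1)=+0→.X/XO/OO/X.; (3,1)=+0→.X/X./OO/XO
ply 4, X at OX/X./OO/X. | (1,1)=+0→OX/XX/OO/X.*; (3,1)=+0→OX/X./OO/XX
ply 5, O at OX/XX/OO/X. | (3,1)=+0→OX/XX/OO/XO*
ply 6: OX/XX/OO/XO is terminal +0 (X); from ../X./.O/X. depth 5

O winning at [../X./.O/X.]: False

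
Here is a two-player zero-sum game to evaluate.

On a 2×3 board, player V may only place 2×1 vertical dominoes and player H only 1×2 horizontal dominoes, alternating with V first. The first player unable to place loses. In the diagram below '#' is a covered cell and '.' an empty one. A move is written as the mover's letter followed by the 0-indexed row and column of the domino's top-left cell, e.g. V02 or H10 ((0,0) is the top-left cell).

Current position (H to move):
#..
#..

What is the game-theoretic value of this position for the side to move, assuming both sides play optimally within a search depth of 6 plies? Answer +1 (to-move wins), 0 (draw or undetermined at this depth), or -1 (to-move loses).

value(#../#.., H) = +1

p1 H@[#../#..]: H01[###/#..]+1* H11[#../###]+1
p2 V@[###/#..] terminal -1; root [#../#..] d6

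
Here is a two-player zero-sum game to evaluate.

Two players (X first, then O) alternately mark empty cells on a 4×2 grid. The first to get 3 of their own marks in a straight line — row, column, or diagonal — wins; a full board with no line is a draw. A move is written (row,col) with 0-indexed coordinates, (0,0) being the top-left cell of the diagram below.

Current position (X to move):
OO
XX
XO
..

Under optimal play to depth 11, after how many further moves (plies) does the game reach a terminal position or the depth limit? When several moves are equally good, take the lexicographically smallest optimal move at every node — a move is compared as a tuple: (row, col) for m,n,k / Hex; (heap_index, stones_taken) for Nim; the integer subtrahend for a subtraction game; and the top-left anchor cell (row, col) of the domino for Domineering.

ply 1, X at OO/XX/XO/.. | (3,0)=+1→OO/XX/XO/X.*; (3,1)=+0→OO/XX/XO/.X
ply 2: OO/XX/XO/X. is terminal -1 (O); from OO/XX/XO/.. depth 11

PV length from [OO/XX/XO/..]: 1 ply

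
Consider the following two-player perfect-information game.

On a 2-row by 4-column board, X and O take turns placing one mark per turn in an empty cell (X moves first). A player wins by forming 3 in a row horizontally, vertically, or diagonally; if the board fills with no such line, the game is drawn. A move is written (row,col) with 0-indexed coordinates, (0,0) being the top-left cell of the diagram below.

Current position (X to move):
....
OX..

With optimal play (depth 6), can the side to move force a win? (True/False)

X winning at [..../OX..]: False

[..../OX..] X move#1: (0,0):+0/X.../OX..*, (0,1):+0/.X../OX.., (0,2):+0/..X./OX.., (0,3):+0/...X/OX.., (1,2):+0/..../OXX., (1,3):+0/..../OX.X
[X.../OX..] O move#2: (0,1):+0/XO../OX..*, (0,2):+0/X.O./OX.., (0,3):+0/X..O/OX.., (1,2):+0/X.../OXO., (1,3):+0/X.../OX.O
[XO../OX..] X move#3: (0,2):+0/XOX./OX..*, (0,3):+0/XO.X/OX.., (1,2):+0/XO../OXX., (1,3):+0/XO../OX.X
[XOX./OX..] O move#4: (0,3):+0/XOXO/OX..*, (1,2):+0/XOX./OXO., (1,3):+0/XOX./OX.O
[XOXO/OX..] X move#5: (1,2):+0/XOXO/OXX.*, (1,3):+0/XOXO/OX.X
[XOXO/OXX.] O move#6: (1,3):+0/XOXO/OXXO*
[XOXO/OXXO] end (terminal +0, X#7); searched ..../OX.. to 6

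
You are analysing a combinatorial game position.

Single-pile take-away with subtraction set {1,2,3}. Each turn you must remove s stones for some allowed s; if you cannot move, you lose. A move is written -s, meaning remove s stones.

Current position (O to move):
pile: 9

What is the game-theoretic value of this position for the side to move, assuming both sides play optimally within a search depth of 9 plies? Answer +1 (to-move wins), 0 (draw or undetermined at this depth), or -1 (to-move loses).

[9] O move#1: -1:+1/8*, -2:-1/7, -3:-1/6
[8] X move#2: -1:-1/7*, -2:-1/6, -3:-1/5
[7] O move#3: -1:-1/6, -2:-1/5, -3:+1/4*
[4] X move#4: -1:-1/3*, -2:-1/2, -3:-1/1
[3] O move#5: -1:-1/2, -2:-1/1, -3:+1/0*
[0] end (terminal -1, X#6); searched 9 to 9

value(9, O) = +1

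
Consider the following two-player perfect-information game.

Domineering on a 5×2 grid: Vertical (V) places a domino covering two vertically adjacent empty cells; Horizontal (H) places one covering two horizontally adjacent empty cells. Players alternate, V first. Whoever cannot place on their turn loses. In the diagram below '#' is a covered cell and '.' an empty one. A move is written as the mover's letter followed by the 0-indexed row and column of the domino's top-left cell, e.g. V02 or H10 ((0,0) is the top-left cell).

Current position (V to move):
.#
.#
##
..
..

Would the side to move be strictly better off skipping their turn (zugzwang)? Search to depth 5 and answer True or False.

zugzwang(.#/.#/##/../.., V) = False

[.#/.#/##/../..] V move#1: V00:-1/##/##/##/../.., V30:+1/.#/.#/##/#./#.*, V31:+1/.#/.#/##/.#/.#
[.#/.#/##/#./#.] end (terminal -1, H#2); searched .#/.#/##/../.. to 5
pass branch (H moves first from the same position):
  | [.#/.#/##/../..] H move#1: H30:+1/.#/.#/##/##/..*, H40:+1/.#/.#/##/../##
  | [.#/.#/##/##/..] V move#2: V00:-1/##/##/##/##/..*
  | [##/##/##/##/..] H move#3: H40:+1/##/##/##/##/##*
  | [##/##/##/##/##] end (terminal -1, V#4); searched .#/.#/##/../.. to 5
V moving scores +1; V passing scores -1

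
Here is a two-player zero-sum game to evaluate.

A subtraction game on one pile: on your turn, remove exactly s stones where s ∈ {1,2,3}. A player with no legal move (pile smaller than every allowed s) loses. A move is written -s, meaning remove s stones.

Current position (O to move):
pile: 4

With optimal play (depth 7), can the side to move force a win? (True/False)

ply 1, O at 4 | -1=-1→3*; -2=-1→2; -3=-1→1
ply 2, X at 3 | -1=-1→2; -2=-1→1; -3=+1→0*
ply 3: 0 is terminal -1 (O); from 4 depth 7

O winning at [4]: False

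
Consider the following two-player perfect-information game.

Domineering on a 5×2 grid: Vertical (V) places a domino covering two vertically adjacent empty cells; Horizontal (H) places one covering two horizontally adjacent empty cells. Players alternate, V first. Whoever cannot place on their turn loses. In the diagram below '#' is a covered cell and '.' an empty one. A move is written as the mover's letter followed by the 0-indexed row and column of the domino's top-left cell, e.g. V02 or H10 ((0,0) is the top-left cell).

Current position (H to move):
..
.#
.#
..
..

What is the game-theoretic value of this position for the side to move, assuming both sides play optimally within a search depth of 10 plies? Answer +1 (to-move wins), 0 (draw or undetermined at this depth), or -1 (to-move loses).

value(../.#/.#/../.., H) = +1

p1 H@[../.#/.#/../..]: H00[##/.#/.#/../..]-1 H30[../.#/.#/##/..]+1* H40[../.#/.#/../##]+1
p2 V@[../.#/.#/##/..]: V00[#./##/.#/##/..]-1* V10[../##/##/##/..]-1
p3 H@[#./##/.#/##/..]: H40[#./##/.#/##/##]+1*
p4 V@[#./##/.#/##/##] terminal -1; root [../.#/.#/../..] d10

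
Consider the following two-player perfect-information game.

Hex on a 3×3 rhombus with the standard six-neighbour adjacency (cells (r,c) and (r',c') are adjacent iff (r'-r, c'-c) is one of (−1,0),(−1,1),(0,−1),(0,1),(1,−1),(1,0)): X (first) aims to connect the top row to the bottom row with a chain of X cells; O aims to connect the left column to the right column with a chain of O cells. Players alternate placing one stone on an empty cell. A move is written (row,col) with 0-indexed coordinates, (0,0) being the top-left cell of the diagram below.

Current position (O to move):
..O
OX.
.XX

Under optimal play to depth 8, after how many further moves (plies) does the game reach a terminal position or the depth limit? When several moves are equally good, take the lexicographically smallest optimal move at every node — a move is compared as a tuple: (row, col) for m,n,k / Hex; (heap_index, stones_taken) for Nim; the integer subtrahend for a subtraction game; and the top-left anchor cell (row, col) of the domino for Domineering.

PV length from [..O/OX./.XX]: 1 ply

p1 O@[..O/OX./.XX]: (0,0)[O.O/OX./.XX]-1 (0,1)[.OO/OX./.XX]+1* (1,2)[..O/OXO/.XX]-1 (2,0)[..O/OX./OXX]-1
p2 X@[.OO/OX./.XX] terminal -1; root [..O/OX./.XX] d8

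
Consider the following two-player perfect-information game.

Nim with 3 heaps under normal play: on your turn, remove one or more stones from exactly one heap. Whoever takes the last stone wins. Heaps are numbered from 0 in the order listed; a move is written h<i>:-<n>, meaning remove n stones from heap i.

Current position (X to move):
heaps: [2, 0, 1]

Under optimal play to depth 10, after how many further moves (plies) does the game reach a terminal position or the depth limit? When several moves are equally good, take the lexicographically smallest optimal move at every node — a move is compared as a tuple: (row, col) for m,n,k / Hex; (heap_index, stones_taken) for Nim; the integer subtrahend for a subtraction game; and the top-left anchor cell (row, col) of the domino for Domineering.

PV length from [(2,0,1)]: 3 plies

p1 X@[(2,0,1)]: h0:-1[(1,0,1)]+1* h0:-2[(0,0,1)]-1 h2:-1[(2,0,0)]-1
p2 O@[(1,0,1)]: h0:-1[(0,0,1)]-1* h2:-1[(1,0,0)]-1
p3 X@[(0,0,1)]: h2:-1[(0,0,0)]+1*
p4 O@[(0,0,0)] terminal -1; root [(2,0,1)] d10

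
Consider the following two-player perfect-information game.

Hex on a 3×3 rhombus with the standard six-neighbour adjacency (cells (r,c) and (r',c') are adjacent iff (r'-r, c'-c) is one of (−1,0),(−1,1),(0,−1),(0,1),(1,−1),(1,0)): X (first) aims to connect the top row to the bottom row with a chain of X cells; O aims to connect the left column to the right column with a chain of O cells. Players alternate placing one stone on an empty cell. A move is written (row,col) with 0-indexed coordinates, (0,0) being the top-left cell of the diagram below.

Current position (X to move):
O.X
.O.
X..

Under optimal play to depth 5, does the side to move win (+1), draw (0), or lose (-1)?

p1 X@[O.X/.O./X..]: (0,1)[OXX/.O./X..]+1* (1,0)[O.X/XO./X..]+1 (1,2)[O.X/.OX/X..]+1 (2,1)[O.X/.O./XX.]-1 (2,2)[O.X/.O./X.X]-1
p2 O@[OXX/.O./X..]: (1,0)[OXX/OO./X..]-1* (1,2)[OXX/.OO/X..]-1 (2,1)[OXX/.O./XO.]-1 (2,2)[OXX/.O./X.O]-1
p3 X@[OXX/OO./X..]: (1,2)[OXX/OOX/X..]+1* (2,1)[OXX/OO./XX.]-1 (2,2)[OXX/OO./X.X]-1
p4 O@[OXX/OOX/X..]: (2,1)[OXX/OOX/XO.]-1* (2,2)[OXX/OOX/X.O]-1
p5 X@[OXX/OOX/XO.]: (2,2)[OXX/OOX/XOX]+1*
p6 O@[OXX/OOX/XOX] terminal -1; root [O.X/.O./X..] d5

value(O.X/.O./X.., X) = +1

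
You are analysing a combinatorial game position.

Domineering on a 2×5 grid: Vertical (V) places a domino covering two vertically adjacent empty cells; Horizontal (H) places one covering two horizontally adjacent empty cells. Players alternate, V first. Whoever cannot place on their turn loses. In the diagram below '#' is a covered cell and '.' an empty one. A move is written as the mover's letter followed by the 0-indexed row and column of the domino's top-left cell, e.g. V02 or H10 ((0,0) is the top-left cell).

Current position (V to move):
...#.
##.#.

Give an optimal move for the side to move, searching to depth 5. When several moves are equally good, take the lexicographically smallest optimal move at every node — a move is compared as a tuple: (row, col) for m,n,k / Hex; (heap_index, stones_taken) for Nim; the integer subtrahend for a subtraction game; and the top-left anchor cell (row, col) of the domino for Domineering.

ply 1, V at ...#./##.#. | V02=+1→..##./####.*; V04=-1→...##/##.##
ply 2, H at ..##./####. | H00=-1→####./####.*
ply 3, V at ####./####. | V04=+1→#####/#####*
ply 4: #####/##### is terminal -1 (H); from ...#./##.#. depth 5

V's best at [...#./##.#.]: V02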